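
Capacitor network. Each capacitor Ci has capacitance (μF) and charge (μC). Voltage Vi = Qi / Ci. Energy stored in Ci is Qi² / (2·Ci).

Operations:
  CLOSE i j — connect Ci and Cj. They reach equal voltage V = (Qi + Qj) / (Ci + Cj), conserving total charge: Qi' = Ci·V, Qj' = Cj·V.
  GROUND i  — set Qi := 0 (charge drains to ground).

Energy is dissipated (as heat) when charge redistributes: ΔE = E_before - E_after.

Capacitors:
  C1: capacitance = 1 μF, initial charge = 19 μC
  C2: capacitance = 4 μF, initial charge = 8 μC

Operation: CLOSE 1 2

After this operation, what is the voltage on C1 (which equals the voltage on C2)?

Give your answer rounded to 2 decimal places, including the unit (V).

Answer: 5.40 V

Derivation:
Initial: C1(1μF, Q=19μC, V=19.00V), C2(4μF, Q=8μC, V=2.00V)
Op 1: CLOSE 1-2: Q_total=27.00, C_total=5.00, V=5.40; Q1=5.40, Q2=21.60; dissipated=115.600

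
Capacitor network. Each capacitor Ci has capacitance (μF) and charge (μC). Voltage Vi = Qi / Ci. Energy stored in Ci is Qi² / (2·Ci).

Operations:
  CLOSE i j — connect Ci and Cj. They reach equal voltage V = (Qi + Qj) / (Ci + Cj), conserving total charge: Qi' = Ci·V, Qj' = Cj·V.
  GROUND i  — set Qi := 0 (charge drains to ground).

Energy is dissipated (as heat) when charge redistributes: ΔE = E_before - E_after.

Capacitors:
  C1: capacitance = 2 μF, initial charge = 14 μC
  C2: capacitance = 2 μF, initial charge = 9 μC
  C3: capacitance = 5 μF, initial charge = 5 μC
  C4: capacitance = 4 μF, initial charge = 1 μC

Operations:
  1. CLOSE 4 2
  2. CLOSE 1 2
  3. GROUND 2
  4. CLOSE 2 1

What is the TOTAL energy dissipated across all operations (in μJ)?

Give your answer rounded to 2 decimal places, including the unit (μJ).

Initial: C1(2μF, Q=14μC, V=7.00V), C2(2μF, Q=9μC, V=4.50V), C3(5μF, Q=5μC, V=1.00V), C4(4μF, Q=1μC, V=0.25V)
Op 1: CLOSE 4-2: Q_total=10.00, C_total=6.00, V=1.67; Q4=6.67, Q2=3.33; dissipated=12.042
Op 2: CLOSE 1-2: Q_total=17.33, C_total=4.00, V=4.33; Q1=8.67, Q2=8.67; dissipated=14.222
Op 3: GROUND 2: Q2=0; energy lost=18.778
Op 4: CLOSE 2-1: Q_total=8.67, C_total=4.00, V=2.17; Q2=4.33, Q1=4.33; dissipated=9.389
Total dissipated: 54.431 μJ

Answer: 54.43 μJ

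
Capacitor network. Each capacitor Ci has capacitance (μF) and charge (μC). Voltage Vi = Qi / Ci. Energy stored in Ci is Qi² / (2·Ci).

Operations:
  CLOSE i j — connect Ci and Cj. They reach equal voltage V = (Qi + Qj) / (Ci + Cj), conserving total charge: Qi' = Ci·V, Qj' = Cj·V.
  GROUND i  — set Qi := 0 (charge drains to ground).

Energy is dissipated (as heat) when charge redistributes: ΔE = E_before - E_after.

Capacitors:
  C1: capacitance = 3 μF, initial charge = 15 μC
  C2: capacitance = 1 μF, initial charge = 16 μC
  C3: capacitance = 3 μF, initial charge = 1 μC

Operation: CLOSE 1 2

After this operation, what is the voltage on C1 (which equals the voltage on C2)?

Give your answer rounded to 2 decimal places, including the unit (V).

Answer: 7.75 V

Derivation:
Initial: C1(3μF, Q=15μC, V=5.00V), C2(1μF, Q=16μC, V=16.00V), C3(3μF, Q=1μC, V=0.33V)
Op 1: CLOSE 1-2: Q_total=31.00, C_total=4.00, V=7.75; Q1=23.25, Q2=7.75; dissipated=45.375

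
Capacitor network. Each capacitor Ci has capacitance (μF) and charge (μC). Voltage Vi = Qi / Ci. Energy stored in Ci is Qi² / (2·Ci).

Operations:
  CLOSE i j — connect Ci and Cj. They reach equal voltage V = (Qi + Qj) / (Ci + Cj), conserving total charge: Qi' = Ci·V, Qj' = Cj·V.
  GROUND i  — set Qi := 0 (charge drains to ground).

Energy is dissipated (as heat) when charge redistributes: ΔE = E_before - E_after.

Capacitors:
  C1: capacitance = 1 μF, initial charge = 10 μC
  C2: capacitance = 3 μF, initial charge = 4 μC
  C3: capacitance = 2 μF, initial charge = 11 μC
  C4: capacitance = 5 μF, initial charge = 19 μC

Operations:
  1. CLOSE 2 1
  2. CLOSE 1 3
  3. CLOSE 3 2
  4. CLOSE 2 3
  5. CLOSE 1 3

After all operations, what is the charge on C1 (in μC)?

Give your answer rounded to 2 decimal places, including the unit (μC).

Initial: C1(1μF, Q=10μC, V=10.00V), C2(3μF, Q=4μC, V=1.33V), C3(2μF, Q=11μC, V=5.50V), C4(5μF, Q=19μC, V=3.80V)
Op 1: CLOSE 2-1: Q_total=14.00, C_total=4.00, V=3.50; Q2=10.50, Q1=3.50; dissipated=28.167
Op 2: CLOSE 1-3: Q_total=14.50, C_total=3.00, V=4.83; Q1=4.83, Q3=9.67; dissipated=1.333
Op 3: CLOSE 3-2: Q_total=20.17, C_total=5.00, V=4.03; Q3=8.07, Q2=12.10; dissipated=1.067
Op 4: CLOSE 2-3: Q_total=20.17, C_total=5.00, V=4.03; Q2=12.10, Q3=8.07; dissipated=0.000
Op 5: CLOSE 1-3: Q_total=12.90, C_total=3.00, V=4.30; Q1=4.30, Q3=8.60; dissipated=0.213
Final charges: Q1=4.30, Q2=12.10, Q3=8.60, Q4=19.00

Answer: 4.30 μC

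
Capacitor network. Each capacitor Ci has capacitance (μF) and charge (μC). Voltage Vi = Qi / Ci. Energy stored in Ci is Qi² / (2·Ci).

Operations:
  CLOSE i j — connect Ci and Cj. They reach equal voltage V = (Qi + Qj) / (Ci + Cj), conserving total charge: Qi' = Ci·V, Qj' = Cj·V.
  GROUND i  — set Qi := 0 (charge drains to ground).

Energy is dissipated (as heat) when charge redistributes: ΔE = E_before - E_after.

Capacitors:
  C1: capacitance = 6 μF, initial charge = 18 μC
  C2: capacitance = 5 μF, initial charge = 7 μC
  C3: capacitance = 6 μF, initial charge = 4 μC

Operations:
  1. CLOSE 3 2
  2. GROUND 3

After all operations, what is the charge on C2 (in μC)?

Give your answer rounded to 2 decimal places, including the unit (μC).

Initial: C1(6μF, Q=18μC, V=3.00V), C2(5μF, Q=7μC, V=1.40V), C3(6μF, Q=4μC, V=0.67V)
Op 1: CLOSE 3-2: Q_total=11.00, C_total=11.00, V=1.00; Q3=6.00, Q2=5.00; dissipated=0.733
Op 2: GROUND 3: Q3=0; energy lost=3.000
Final charges: Q1=18.00, Q2=5.00, Q3=0.00

Answer: 5.00 μC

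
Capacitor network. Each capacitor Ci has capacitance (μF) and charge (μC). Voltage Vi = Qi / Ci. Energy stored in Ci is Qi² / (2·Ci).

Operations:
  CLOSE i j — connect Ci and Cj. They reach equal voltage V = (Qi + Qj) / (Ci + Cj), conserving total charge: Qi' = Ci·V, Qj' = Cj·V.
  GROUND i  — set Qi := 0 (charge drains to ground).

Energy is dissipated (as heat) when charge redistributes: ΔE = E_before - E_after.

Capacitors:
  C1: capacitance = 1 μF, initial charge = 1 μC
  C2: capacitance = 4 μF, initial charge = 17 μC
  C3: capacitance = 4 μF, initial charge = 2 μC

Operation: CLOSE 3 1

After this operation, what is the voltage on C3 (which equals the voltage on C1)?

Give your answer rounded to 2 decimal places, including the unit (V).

Answer: 0.60 V

Derivation:
Initial: C1(1μF, Q=1μC, V=1.00V), C2(4μF, Q=17μC, V=4.25V), C3(4μF, Q=2μC, V=0.50V)
Op 1: CLOSE 3-1: Q_total=3.00, C_total=5.00, V=0.60; Q3=2.40, Q1=0.60; dissipated=0.100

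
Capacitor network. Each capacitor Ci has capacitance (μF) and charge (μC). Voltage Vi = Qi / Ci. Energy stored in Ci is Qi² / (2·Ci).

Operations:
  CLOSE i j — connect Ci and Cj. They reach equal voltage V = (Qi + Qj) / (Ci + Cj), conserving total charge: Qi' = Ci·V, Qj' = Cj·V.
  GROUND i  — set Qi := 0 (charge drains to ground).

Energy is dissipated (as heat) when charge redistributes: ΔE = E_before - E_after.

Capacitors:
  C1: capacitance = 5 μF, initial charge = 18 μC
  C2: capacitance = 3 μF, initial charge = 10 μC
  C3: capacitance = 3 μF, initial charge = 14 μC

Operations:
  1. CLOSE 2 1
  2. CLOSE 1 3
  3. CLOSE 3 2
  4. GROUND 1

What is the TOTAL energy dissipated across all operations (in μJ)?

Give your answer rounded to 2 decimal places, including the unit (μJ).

Answer: 40.25 μJ

Derivation:
Initial: C1(5μF, Q=18μC, V=3.60V), C2(3μF, Q=10μC, V=3.33V), C3(3μF, Q=14μC, V=4.67V)
Op 1: CLOSE 2-1: Q_total=28.00, C_total=8.00, V=3.50; Q2=10.50, Q1=17.50; dissipated=0.067
Op 2: CLOSE 1-3: Q_total=31.50, C_total=8.00, V=3.94; Q1=19.69, Q3=11.81; dissipated=1.276
Op 3: CLOSE 3-2: Q_total=22.31, C_total=6.00, V=3.72; Q3=11.16, Q2=11.16; dissipated=0.144
Op 4: GROUND 1: Q1=0; energy lost=38.760
Total dissipated: 40.246 μJ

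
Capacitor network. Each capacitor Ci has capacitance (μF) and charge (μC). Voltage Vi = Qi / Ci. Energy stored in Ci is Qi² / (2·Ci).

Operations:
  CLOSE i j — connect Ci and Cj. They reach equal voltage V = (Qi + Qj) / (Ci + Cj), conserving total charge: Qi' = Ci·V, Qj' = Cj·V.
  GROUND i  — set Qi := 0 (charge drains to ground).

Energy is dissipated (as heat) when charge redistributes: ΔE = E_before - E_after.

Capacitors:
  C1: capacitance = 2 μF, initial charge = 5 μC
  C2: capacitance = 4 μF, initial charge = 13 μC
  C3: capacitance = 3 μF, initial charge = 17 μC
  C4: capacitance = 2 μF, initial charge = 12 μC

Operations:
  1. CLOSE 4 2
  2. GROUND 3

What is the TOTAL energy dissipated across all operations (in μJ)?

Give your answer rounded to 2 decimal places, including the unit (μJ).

Answer: 53.21 μJ

Derivation:
Initial: C1(2μF, Q=5μC, V=2.50V), C2(4μF, Q=13μC, V=3.25V), C3(3μF, Q=17μC, V=5.67V), C4(2μF, Q=12μC, V=6.00V)
Op 1: CLOSE 4-2: Q_total=25.00, C_total=6.00, V=4.17; Q4=8.33, Q2=16.67; dissipated=5.042
Op 2: GROUND 3: Q3=0; energy lost=48.167
Total dissipated: 53.208 μJ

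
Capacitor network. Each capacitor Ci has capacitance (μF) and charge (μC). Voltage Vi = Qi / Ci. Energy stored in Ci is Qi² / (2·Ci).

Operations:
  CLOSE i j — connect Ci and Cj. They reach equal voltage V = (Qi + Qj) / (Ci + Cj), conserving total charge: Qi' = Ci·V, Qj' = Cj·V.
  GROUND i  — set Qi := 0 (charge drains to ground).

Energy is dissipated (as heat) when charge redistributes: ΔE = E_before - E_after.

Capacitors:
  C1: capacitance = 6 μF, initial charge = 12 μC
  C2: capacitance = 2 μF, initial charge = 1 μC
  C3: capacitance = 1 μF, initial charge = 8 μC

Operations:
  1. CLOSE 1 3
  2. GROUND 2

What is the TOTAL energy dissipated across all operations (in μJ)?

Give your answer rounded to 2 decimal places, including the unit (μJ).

Answer: 15.68 μJ

Derivation:
Initial: C1(6μF, Q=12μC, V=2.00V), C2(2μF, Q=1μC, V=0.50V), C3(1μF, Q=8μC, V=8.00V)
Op 1: CLOSE 1-3: Q_total=20.00, C_total=7.00, V=2.86; Q1=17.14, Q3=2.86; dissipated=15.429
Op 2: GROUND 2: Q2=0; energy lost=0.250
Total dissipated: 15.679 μJ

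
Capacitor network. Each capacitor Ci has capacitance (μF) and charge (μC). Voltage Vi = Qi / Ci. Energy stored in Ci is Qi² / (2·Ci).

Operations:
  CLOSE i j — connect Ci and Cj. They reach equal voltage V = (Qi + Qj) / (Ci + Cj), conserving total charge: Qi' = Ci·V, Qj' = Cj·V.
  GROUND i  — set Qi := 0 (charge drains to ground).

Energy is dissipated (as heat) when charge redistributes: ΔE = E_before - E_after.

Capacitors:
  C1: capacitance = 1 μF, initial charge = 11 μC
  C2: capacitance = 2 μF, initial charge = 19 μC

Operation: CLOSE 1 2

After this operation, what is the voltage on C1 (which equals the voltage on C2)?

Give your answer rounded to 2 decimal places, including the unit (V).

Answer: 10.00 V

Derivation:
Initial: C1(1μF, Q=11μC, V=11.00V), C2(2μF, Q=19μC, V=9.50V)
Op 1: CLOSE 1-2: Q_total=30.00, C_total=3.00, V=10.00; Q1=10.00, Q2=20.00; dissipated=0.750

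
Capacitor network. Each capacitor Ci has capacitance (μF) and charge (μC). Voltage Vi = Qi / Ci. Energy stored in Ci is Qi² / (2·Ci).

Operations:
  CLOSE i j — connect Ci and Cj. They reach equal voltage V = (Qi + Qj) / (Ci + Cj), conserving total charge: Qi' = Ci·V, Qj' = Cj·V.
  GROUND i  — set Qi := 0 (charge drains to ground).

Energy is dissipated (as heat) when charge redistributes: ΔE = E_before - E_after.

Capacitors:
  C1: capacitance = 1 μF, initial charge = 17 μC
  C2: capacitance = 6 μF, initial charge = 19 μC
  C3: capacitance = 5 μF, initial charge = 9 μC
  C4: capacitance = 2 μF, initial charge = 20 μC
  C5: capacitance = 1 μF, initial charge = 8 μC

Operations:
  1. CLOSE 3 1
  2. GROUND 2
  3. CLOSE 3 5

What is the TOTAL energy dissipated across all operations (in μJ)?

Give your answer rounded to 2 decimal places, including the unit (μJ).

Answer: 131.95 μJ

Derivation:
Initial: C1(1μF, Q=17μC, V=17.00V), C2(6μF, Q=19μC, V=3.17V), C3(5μF, Q=9μC, V=1.80V), C4(2μF, Q=20μC, V=10.00V), C5(1μF, Q=8μC, V=8.00V)
Op 1: CLOSE 3-1: Q_total=26.00, C_total=6.00, V=4.33; Q3=21.67, Q1=4.33; dissipated=96.267
Op 2: GROUND 2: Q2=0; energy lost=30.083
Op 3: CLOSE 3-5: Q_total=29.67, C_total=6.00, V=4.94; Q3=24.72, Q5=4.94; dissipated=5.602
Total dissipated: 131.952 μJ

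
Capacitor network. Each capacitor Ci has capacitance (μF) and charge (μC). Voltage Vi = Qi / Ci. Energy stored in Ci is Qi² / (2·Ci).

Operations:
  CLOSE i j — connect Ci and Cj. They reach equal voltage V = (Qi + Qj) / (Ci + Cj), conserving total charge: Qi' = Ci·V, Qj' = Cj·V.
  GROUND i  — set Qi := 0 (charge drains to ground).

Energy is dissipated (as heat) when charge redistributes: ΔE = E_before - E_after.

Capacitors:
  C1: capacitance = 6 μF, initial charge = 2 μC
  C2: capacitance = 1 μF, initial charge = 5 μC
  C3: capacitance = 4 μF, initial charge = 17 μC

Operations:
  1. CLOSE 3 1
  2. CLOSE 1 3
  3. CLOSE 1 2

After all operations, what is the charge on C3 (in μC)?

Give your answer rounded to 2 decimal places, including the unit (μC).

Initial: C1(6μF, Q=2μC, V=0.33V), C2(1μF, Q=5μC, V=5.00V), C3(4μF, Q=17μC, V=4.25V)
Op 1: CLOSE 3-1: Q_total=19.00, C_total=10.00, V=1.90; Q3=7.60, Q1=11.40; dissipated=18.408
Op 2: CLOSE 1-3: Q_total=19.00, C_total=10.00, V=1.90; Q1=11.40, Q3=7.60; dissipated=0.000
Op 3: CLOSE 1-2: Q_total=16.40, C_total=7.00, V=2.34; Q1=14.06, Q2=2.34; dissipated=4.119
Final charges: Q1=14.06, Q2=2.34, Q3=7.60

Answer: 7.60 μC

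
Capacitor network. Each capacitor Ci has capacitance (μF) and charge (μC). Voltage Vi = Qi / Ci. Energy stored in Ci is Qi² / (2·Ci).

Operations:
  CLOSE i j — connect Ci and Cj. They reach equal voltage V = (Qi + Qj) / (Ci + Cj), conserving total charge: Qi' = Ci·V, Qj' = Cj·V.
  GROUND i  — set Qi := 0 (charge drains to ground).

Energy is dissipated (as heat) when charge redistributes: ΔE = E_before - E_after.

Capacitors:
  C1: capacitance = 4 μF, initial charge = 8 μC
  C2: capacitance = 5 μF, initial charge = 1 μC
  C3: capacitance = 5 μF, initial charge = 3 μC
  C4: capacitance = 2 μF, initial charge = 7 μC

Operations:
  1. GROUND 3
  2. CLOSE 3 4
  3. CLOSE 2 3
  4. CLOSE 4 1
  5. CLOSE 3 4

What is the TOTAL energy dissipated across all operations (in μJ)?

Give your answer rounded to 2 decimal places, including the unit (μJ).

Answer: 11.93 μJ

Derivation:
Initial: C1(4μF, Q=8μC, V=2.00V), C2(5μF, Q=1μC, V=0.20V), C3(5μF, Q=3μC, V=0.60V), C4(2μF, Q=7μC, V=3.50V)
Op 1: GROUND 3: Q3=0; energy lost=0.900
Op 2: CLOSE 3-4: Q_total=7.00, C_total=7.00, V=1.00; Q3=5.00, Q4=2.00; dissipated=8.750
Op 3: CLOSE 2-3: Q_total=6.00, C_total=10.00, V=0.60; Q2=3.00, Q3=3.00; dissipated=0.800
Op 4: CLOSE 4-1: Q_total=10.00, C_total=6.00, V=1.67; Q4=3.33, Q1=6.67; dissipated=0.667
Op 5: CLOSE 3-4: Q_total=6.33, C_total=7.00, V=0.90; Q3=4.52, Q4=1.81; dissipated=0.813
Total dissipated: 11.929 μJ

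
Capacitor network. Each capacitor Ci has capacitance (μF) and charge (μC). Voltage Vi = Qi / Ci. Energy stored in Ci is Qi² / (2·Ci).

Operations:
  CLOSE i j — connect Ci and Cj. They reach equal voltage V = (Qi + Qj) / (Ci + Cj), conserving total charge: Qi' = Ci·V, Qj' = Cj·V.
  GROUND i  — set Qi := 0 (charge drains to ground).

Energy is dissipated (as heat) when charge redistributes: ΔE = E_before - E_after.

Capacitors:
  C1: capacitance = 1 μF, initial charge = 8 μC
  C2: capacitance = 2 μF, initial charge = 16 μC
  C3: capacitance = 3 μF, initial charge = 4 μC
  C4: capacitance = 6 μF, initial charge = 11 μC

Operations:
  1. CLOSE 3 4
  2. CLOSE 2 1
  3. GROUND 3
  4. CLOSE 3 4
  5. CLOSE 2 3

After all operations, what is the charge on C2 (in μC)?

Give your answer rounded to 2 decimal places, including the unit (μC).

Initial: C1(1μF, Q=8μC, V=8.00V), C2(2μF, Q=16μC, V=8.00V), C3(3μF, Q=4μC, V=1.33V), C4(6μF, Q=11μC, V=1.83V)
Op 1: CLOSE 3-4: Q_total=15.00, C_total=9.00, V=1.67; Q3=5.00, Q4=10.00; dissipated=0.250
Op 2: CLOSE 2-1: Q_total=24.00, C_total=3.00, V=8.00; Q2=16.00, Q1=8.00; dissipated=0.000
Op 3: GROUND 3: Q3=0; energy lost=4.167
Op 4: CLOSE 3-4: Q_total=10.00, C_total=9.00, V=1.11; Q3=3.33, Q4=6.67; dissipated=2.778
Op 5: CLOSE 2-3: Q_total=19.33, C_total=5.00, V=3.87; Q2=7.73, Q3=11.60; dissipated=28.474
Final charges: Q1=8.00, Q2=7.73, Q3=11.60, Q4=6.67

Answer: 7.73 μC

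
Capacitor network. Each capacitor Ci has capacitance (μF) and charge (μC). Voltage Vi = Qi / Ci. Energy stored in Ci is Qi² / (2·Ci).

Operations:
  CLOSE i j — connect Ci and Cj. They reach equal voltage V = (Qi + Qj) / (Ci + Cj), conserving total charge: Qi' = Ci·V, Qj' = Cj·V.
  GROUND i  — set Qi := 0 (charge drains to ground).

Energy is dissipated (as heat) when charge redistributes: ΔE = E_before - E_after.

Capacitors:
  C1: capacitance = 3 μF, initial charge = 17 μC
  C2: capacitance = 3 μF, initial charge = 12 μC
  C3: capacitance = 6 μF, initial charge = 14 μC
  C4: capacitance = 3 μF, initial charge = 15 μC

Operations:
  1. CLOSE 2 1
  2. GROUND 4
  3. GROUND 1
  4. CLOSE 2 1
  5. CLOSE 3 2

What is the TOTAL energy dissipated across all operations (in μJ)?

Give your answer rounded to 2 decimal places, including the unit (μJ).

Answer: 92.15 μJ

Derivation:
Initial: C1(3μF, Q=17μC, V=5.67V), C2(3μF, Q=12μC, V=4.00V), C3(6μF, Q=14μC, V=2.33V), C4(3μF, Q=15μC, V=5.00V)
Op 1: CLOSE 2-1: Q_total=29.00, C_total=6.00, V=4.83; Q2=14.50, Q1=14.50; dissipated=2.083
Op 2: GROUND 4: Q4=0; energy lost=37.500
Op 3: GROUND 1: Q1=0; energy lost=35.042
Op 4: CLOSE 2-1: Q_total=14.50, C_total=6.00, V=2.42; Q2=7.25, Q1=7.25; dissipated=17.521
Op 5: CLOSE 3-2: Q_total=21.25, C_total=9.00, V=2.36; Q3=14.17, Q2=7.08; dissipated=0.007
Total dissipated: 92.153 μJ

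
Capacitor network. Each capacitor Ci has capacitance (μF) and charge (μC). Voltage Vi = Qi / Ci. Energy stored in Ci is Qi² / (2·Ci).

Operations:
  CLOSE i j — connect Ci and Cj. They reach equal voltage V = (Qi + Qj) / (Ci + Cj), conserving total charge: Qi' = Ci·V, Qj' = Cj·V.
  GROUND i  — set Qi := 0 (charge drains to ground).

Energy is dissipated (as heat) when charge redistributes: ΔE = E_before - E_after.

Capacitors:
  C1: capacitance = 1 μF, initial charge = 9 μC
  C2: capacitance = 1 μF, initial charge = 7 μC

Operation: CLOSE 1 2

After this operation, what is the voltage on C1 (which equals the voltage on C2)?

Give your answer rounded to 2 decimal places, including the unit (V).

Answer: 8.00 V

Derivation:
Initial: C1(1μF, Q=9μC, V=9.00V), C2(1μF, Q=7μC, V=7.00V)
Op 1: CLOSE 1-2: Q_total=16.00, C_total=2.00, V=8.00; Q1=8.00, Q2=8.00; dissipated=1.000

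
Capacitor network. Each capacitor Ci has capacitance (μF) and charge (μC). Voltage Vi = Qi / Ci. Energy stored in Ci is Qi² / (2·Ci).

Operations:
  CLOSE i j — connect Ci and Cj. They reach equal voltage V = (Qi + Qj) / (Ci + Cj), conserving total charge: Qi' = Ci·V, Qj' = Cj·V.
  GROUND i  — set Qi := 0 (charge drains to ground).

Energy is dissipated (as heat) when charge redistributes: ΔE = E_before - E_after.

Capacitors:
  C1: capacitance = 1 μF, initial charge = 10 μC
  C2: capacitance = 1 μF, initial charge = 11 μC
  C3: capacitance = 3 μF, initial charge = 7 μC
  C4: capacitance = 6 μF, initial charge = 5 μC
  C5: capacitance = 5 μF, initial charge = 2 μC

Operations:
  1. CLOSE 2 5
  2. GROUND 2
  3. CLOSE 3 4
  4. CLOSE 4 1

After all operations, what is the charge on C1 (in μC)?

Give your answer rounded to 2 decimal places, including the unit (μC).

Answer: 2.57 μC

Derivation:
Initial: C1(1μF, Q=10μC, V=10.00V), C2(1μF, Q=11μC, V=11.00V), C3(3μF, Q=7μC, V=2.33V), C4(6μF, Q=5μC, V=0.83V), C5(5μF, Q=2μC, V=0.40V)
Op 1: CLOSE 2-5: Q_total=13.00, C_total=6.00, V=2.17; Q2=2.17, Q5=10.83; dissipated=46.817
Op 2: GROUND 2: Q2=0; energy lost=2.347
Op 3: CLOSE 3-4: Q_total=12.00, C_total=9.00, V=1.33; Q3=4.00, Q4=8.00; dissipated=2.250
Op 4: CLOSE 4-1: Q_total=18.00, C_total=7.00, V=2.57; Q4=15.43, Q1=2.57; dissipated=32.190
Final charges: Q1=2.57, Q2=0.00, Q3=4.00, Q4=15.43, Q5=10.83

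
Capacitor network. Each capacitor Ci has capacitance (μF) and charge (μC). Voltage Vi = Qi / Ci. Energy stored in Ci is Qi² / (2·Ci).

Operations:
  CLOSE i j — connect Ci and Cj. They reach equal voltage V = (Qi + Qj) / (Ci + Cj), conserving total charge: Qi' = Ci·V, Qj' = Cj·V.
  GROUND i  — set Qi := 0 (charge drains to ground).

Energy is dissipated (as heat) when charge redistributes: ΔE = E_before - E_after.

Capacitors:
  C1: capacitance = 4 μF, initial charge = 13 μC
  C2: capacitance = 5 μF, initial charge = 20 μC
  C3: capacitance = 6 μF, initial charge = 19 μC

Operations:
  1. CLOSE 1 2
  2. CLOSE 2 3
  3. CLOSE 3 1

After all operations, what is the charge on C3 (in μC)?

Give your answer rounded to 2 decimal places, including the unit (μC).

Initial: C1(4μF, Q=13μC, V=3.25V), C2(5μF, Q=20μC, V=4.00V), C3(6μF, Q=19μC, V=3.17V)
Op 1: CLOSE 1-2: Q_total=33.00, C_total=9.00, V=3.67; Q1=14.67, Q2=18.33; dissipated=0.625
Op 2: CLOSE 2-3: Q_total=37.33, C_total=11.00, V=3.39; Q2=16.97, Q3=20.36; dissipated=0.341
Op 3: CLOSE 3-1: Q_total=35.03, C_total=10.00, V=3.50; Q3=21.02, Q1=14.01; dissipated=0.089
Final charges: Q1=14.01, Q2=16.97, Q3=21.02

Answer: 21.02 μC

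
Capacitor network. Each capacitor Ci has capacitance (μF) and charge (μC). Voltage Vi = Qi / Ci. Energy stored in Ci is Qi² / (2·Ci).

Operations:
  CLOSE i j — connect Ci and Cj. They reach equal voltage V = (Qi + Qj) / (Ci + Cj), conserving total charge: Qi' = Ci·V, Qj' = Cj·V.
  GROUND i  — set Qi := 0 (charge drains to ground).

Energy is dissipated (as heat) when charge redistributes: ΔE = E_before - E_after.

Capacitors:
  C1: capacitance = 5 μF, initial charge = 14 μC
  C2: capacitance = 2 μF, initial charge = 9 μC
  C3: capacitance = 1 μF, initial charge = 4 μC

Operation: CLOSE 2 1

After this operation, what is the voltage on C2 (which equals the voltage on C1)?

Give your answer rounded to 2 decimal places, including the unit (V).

Answer: 3.29 V

Derivation:
Initial: C1(5μF, Q=14μC, V=2.80V), C2(2μF, Q=9μC, V=4.50V), C3(1μF, Q=4μC, V=4.00V)
Op 1: CLOSE 2-1: Q_total=23.00, C_total=7.00, V=3.29; Q2=6.57, Q1=16.43; dissipated=2.064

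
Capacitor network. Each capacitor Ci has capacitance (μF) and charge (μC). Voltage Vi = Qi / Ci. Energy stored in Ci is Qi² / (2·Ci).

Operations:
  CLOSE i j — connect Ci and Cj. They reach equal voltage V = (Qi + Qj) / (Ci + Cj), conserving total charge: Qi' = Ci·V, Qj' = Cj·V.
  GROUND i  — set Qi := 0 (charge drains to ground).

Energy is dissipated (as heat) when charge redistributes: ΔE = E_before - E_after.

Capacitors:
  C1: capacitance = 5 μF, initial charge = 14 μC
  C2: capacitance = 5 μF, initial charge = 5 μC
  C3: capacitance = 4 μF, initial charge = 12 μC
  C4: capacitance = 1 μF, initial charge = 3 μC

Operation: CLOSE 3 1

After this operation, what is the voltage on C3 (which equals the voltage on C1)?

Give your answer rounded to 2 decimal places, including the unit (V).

Initial: C1(5μF, Q=14μC, V=2.80V), C2(5μF, Q=5μC, V=1.00V), C3(4μF, Q=12μC, V=3.00V), C4(1μF, Q=3μC, V=3.00V)
Op 1: CLOSE 3-1: Q_total=26.00, C_total=9.00, V=2.89; Q3=11.56, Q1=14.44; dissipated=0.044

Answer: 2.89 V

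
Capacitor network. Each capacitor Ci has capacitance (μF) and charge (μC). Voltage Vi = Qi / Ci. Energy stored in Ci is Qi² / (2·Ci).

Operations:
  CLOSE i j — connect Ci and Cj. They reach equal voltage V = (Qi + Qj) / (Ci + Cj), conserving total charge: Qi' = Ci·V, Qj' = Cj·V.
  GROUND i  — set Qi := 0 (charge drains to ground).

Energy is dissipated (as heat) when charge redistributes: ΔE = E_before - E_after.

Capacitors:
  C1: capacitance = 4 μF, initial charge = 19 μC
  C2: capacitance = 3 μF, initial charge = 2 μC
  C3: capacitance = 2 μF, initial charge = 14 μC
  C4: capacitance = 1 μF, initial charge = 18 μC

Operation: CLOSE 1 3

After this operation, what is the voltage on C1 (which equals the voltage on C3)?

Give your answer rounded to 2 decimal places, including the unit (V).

Initial: C1(4μF, Q=19μC, V=4.75V), C2(3μF, Q=2μC, V=0.67V), C3(2μF, Q=14μC, V=7.00V), C4(1μF, Q=18μC, V=18.00V)
Op 1: CLOSE 1-3: Q_total=33.00, C_total=6.00, V=5.50; Q1=22.00, Q3=11.00; dissipated=3.375

Answer: 5.50 V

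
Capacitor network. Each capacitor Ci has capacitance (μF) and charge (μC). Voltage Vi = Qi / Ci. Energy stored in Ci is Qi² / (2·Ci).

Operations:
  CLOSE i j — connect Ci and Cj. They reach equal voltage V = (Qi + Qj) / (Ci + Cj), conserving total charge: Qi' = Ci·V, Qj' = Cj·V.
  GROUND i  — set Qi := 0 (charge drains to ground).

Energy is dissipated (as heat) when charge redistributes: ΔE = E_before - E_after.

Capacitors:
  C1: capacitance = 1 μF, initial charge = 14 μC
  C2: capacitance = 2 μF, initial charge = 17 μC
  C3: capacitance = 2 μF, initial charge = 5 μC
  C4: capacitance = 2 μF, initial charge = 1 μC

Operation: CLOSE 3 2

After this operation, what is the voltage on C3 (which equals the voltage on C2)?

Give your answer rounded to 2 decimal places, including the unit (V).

Initial: C1(1μF, Q=14μC, V=14.00V), C2(2μF, Q=17μC, V=8.50V), C3(2μF, Q=5μC, V=2.50V), C4(2μF, Q=1μC, V=0.50V)
Op 1: CLOSE 3-2: Q_total=22.00, C_total=4.00, V=5.50; Q3=11.00, Q2=11.00; dissipated=18.000

Answer: 5.50 V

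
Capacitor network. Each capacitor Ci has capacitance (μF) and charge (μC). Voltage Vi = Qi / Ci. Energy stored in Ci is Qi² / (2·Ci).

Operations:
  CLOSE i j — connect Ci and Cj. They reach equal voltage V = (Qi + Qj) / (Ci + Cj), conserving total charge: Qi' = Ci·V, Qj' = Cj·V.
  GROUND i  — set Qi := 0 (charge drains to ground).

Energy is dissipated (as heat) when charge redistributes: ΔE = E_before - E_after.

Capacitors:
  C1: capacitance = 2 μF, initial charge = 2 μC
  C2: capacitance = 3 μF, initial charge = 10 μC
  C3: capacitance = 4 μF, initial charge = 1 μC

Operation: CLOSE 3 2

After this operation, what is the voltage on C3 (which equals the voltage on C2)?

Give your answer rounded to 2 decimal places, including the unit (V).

Answer: 1.57 V

Derivation:
Initial: C1(2μF, Q=2μC, V=1.00V), C2(3μF, Q=10μC, V=3.33V), C3(4μF, Q=1μC, V=0.25V)
Op 1: CLOSE 3-2: Q_total=11.00, C_total=7.00, V=1.57; Q3=6.29, Q2=4.71; dissipated=8.149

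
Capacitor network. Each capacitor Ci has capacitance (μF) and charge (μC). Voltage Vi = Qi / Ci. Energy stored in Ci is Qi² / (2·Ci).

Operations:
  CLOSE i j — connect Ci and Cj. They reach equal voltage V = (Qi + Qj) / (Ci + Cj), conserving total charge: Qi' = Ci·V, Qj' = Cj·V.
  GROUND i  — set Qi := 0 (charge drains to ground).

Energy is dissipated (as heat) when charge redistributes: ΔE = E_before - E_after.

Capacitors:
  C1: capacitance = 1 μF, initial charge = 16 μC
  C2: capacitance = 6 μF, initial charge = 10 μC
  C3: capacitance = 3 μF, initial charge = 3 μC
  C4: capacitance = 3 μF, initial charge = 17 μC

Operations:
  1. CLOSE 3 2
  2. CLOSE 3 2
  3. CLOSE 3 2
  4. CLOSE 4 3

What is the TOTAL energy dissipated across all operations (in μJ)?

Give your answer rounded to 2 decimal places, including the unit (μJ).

Answer: 13.81 μJ

Derivation:
Initial: C1(1μF, Q=16μC, V=16.00V), C2(6μF, Q=10μC, V=1.67V), C3(3μF, Q=3μC, V=1.00V), C4(3μF, Q=17μC, V=5.67V)
Op 1: CLOSE 3-2: Q_total=13.00, C_total=9.00, V=1.44; Q3=4.33, Q2=8.67; dissipated=0.444
Op 2: CLOSE 3-2: Q_total=13.00, C_total=9.00, V=1.44; Q3=4.33, Q2=8.67; dissipated=0.000
Op 3: CLOSE 3-2: Q_total=13.00, C_total=9.00, V=1.44; Q3=4.33, Q2=8.67; dissipated=0.000
Op 4: CLOSE 4-3: Q_total=21.33, C_total=6.00, V=3.56; Q4=10.67, Q3=10.67; dissipated=13.370
Total dissipated: 13.815 μJ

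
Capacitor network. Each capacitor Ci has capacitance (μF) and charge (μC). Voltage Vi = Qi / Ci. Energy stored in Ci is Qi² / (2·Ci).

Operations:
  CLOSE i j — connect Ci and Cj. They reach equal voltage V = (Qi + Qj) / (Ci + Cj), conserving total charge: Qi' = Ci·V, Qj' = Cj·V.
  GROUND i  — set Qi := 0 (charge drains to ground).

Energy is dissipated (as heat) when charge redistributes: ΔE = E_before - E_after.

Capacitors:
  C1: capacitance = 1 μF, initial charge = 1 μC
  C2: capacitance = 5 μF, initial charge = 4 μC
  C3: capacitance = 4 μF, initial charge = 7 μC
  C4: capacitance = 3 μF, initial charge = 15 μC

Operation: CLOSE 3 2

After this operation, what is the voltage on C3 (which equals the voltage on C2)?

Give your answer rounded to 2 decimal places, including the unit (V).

Answer: 1.22 V

Derivation:
Initial: C1(1μF, Q=1μC, V=1.00V), C2(5μF, Q=4μC, V=0.80V), C3(4μF, Q=7μC, V=1.75V), C4(3μF, Q=15μC, V=5.00V)
Op 1: CLOSE 3-2: Q_total=11.00, C_total=9.00, V=1.22; Q3=4.89, Q2=6.11; dissipated=1.003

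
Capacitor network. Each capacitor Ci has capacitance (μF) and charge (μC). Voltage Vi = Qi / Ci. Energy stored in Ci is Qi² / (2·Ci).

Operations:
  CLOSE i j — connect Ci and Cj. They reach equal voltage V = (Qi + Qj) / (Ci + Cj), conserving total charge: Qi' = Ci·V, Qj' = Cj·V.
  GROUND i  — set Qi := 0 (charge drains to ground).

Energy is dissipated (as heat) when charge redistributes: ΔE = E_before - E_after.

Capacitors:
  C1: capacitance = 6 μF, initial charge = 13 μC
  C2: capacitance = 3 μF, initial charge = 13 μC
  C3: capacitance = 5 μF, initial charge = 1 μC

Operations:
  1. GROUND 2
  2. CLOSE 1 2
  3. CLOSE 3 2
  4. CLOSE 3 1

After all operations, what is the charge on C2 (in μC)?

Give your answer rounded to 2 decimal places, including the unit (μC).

Initial: C1(6μF, Q=13μC, V=2.17V), C2(3μF, Q=13μC, V=4.33V), C3(5μF, Q=1μC, V=0.20V)
Op 1: GROUND 2: Q2=0; energy lost=28.167
Op 2: CLOSE 1-2: Q_total=13.00, C_total=9.00, V=1.44; Q1=8.67, Q2=4.33; dissipated=4.694
Op 3: CLOSE 3-2: Q_total=5.33, C_total=8.00, V=0.67; Q3=3.33, Q2=2.00; dissipated=1.452
Op 4: CLOSE 3-1: Q_total=12.00, C_total=11.00, V=1.09; Q3=5.45, Q1=6.55; dissipated=0.825
Final charges: Q1=6.55, Q2=2.00, Q3=5.45

Answer: 2.00 μC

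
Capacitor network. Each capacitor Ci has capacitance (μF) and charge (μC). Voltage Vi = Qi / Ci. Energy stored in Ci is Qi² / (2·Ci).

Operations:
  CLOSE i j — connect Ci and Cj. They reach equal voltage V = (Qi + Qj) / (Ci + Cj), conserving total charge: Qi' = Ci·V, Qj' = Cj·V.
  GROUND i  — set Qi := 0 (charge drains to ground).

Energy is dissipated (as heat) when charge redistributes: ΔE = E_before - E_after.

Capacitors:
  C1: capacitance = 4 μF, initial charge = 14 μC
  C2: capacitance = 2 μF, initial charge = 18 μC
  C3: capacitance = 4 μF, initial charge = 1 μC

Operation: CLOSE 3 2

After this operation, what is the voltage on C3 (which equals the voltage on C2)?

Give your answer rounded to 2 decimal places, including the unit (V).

Initial: C1(4μF, Q=14μC, V=3.50V), C2(2μF, Q=18μC, V=9.00V), C3(4μF, Q=1μC, V=0.25V)
Op 1: CLOSE 3-2: Q_total=19.00, C_total=6.00, V=3.17; Q3=12.67, Q2=6.33; dissipated=51.042

Answer: 3.17 V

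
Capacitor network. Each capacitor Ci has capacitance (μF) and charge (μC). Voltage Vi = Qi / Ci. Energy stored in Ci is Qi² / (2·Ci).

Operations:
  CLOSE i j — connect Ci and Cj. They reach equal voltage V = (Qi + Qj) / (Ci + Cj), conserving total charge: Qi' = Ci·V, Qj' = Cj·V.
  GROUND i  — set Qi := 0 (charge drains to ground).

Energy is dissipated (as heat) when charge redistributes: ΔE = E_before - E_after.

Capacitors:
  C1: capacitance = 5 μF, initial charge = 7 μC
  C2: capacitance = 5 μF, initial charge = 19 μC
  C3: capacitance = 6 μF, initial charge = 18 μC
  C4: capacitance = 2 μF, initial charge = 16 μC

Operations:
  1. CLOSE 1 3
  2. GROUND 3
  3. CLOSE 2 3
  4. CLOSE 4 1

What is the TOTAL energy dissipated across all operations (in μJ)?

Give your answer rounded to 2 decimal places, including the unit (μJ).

Answer: 62.11 μJ

Derivation:
Initial: C1(5μF, Q=7μC, V=1.40V), C2(5μF, Q=19μC, V=3.80V), C3(6μF, Q=18μC, V=3.00V), C4(2μF, Q=16μC, V=8.00V)
Op 1: CLOSE 1-3: Q_total=25.00, C_total=11.00, V=2.27; Q1=11.36, Q3=13.64; dissipated=3.491
Op 2: GROUND 3: Q3=0; energy lost=15.496
Op 3: CLOSE 2-3: Q_total=19.00, C_total=11.00, V=1.73; Q2=8.64, Q3=10.36; dissipated=19.691
Op 4: CLOSE 4-1: Q_total=27.36, C_total=7.00, V=3.91; Q4=7.82, Q1=19.55; dissipated=23.430
Total dissipated: 62.107 μJ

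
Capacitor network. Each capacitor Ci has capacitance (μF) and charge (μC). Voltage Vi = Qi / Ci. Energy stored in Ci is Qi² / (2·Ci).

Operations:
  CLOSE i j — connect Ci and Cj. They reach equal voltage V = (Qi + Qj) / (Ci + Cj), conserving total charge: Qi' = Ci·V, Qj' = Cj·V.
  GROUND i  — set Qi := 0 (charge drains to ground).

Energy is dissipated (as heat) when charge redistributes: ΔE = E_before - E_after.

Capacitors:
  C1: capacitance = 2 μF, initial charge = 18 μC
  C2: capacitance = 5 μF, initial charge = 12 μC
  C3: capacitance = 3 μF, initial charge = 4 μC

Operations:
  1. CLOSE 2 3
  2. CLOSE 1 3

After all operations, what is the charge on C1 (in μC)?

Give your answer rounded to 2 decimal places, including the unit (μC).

Initial: C1(2μF, Q=18μC, V=9.00V), C2(5μF, Q=12μC, V=2.40V), C3(3μF, Q=4μC, V=1.33V)
Op 1: CLOSE 2-3: Q_total=16.00, C_total=8.00, V=2.00; Q2=10.00, Q3=6.00; dissipated=1.067
Op 2: CLOSE 1-3: Q_total=24.00, C_total=5.00, V=4.80; Q1=9.60, Q3=14.40; dissipated=29.400
Final charges: Q1=9.60, Q2=10.00, Q3=14.40

Answer: 9.60 μC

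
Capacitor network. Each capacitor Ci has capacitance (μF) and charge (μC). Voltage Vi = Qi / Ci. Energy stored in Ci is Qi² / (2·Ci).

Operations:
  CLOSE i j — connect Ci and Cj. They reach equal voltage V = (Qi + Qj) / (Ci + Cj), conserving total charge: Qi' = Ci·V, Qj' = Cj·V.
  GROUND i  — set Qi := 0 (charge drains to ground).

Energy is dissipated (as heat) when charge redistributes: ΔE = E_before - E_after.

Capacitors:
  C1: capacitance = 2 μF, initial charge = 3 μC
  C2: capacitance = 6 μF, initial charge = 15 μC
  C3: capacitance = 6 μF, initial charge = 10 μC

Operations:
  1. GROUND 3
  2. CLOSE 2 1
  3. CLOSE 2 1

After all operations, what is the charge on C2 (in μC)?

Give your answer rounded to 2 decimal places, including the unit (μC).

Answer: 13.50 μC

Derivation:
Initial: C1(2μF, Q=3μC, V=1.50V), C2(6μF, Q=15μC, V=2.50V), C3(6μF, Q=10μC, V=1.67V)
Op 1: GROUND 3: Q3=0; energy lost=8.333
Op 2: CLOSE 2-1: Q_total=18.00, C_total=8.00, V=2.25; Q2=13.50, Q1=4.50; dissipated=0.750
Op 3: CLOSE 2-1: Q_total=18.00, C_total=8.00, V=2.25; Q2=13.50, Q1=4.50; dissipated=0.000
Final charges: Q1=4.50, Q2=13.50, Q3=0.00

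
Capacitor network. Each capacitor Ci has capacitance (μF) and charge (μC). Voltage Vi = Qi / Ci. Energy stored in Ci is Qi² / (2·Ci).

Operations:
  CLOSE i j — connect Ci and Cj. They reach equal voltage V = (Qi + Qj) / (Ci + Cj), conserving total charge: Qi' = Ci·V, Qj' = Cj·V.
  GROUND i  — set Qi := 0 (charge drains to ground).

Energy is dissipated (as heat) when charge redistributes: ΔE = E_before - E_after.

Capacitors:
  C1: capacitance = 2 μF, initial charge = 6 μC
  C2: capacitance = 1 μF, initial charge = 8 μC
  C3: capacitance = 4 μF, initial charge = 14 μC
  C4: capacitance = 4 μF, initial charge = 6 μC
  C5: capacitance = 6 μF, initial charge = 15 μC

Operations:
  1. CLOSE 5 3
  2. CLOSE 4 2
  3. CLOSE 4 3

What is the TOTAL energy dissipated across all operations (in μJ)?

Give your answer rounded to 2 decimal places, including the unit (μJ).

Answer: 18.11 μJ

Derivation:
Initial: C1(2μF, Q=6μC, V=3.00V), C2(1μF, Q=8μC, V=8.00V), C3(4μF, Q=14μC, V=3.50V), C4(4μF, Q=6μC, V=1.50V), C5(6μF, Q=15μC, V=2.50V)
Op 1: CLOSE 5-3: Q_total=29.00, C_total=10.00, V=2.90; Q5=17.40, Q3=11.60; dissipated=1.200
Op 2: CLOSE 4-2: Q_total=14.00, C_total=5.00, V=2.80; Q4=11.20, Q2=2.80; dissipated=16.900
Op 3: CLOSE 4-3: Q_total=22.80, C_total=8.00, V=2.85; Q4=11.40, Q3=11.40; dissipated=0.010
Total dissipated: 18.110 μJ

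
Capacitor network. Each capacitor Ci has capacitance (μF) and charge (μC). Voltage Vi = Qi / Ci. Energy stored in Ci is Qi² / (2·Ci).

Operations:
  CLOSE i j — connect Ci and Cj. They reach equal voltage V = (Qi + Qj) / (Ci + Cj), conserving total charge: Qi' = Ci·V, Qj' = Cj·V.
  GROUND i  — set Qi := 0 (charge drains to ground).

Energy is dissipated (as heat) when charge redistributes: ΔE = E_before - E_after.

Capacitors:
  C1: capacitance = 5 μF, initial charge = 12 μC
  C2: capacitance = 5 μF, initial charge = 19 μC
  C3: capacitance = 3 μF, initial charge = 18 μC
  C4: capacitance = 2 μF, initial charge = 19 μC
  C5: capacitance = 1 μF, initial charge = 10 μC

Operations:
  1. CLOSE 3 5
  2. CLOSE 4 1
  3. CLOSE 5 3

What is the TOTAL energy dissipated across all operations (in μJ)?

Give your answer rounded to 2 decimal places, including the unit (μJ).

Answer: 42.01 μJ

Derivation:
Initial: C1(5μF, Q=12μC, V=2.40V), C2(5μF, Q=19μC, V=3.80V), C3(3μF, Q=18μC, V=6.00V), C4(2μF, Q=19μC, V=9.50V), C5(1μF, Q=10μC, V=10.00V)
Op 1: CLOSE 3-5: Q_total=28.00, C_total=4.00, V=7.00; Q3=21.00, Q5=7.00; dissipated=6.000
Op 2: CLOSE 4-1: Q_total=31.00, C_total=7.00, V=4.43; Q4=8.86, Q1=22.14; dissipated=36.007
Op 3: CLOSE 5-3: Q_total=28.00, C_total=4.00, V=7.00; Q5=7.00, Q3=21.00; dissipated=0.000
Total dissipated: 42.007 μJ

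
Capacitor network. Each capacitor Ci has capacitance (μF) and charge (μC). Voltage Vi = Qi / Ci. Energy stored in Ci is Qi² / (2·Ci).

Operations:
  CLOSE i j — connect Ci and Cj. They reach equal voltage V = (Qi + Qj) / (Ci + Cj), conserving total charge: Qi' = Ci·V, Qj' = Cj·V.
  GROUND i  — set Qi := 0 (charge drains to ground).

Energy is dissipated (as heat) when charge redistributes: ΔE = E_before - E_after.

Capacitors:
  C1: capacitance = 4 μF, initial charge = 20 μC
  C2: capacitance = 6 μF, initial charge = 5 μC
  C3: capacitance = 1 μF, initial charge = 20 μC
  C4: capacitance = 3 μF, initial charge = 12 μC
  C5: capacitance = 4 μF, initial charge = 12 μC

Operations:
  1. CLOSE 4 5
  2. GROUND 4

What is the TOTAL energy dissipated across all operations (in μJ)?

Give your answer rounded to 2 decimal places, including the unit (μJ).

Answer: 18.49 μJ

Derivation:
Initial: C1(4μF, Q=20μC, V=5.00V), C2(6μF, Q=5μC, V=0.83V), C3(1μF, Q=20μC, V=20.00V), C4(3μF, Q=12μC, V=4.00V), C5(4μF, Q=12μC, V=3.00V)
Op 1: CLOSE 4-5: Q_total=24.00, C_total=7.00, V=3.43; Q4=10.29, Q5=13.71; dissipated=0.857
Op 2: GROUND 4: Q4=0; energy lost=17.633
Total dissipated: 18.490 μJ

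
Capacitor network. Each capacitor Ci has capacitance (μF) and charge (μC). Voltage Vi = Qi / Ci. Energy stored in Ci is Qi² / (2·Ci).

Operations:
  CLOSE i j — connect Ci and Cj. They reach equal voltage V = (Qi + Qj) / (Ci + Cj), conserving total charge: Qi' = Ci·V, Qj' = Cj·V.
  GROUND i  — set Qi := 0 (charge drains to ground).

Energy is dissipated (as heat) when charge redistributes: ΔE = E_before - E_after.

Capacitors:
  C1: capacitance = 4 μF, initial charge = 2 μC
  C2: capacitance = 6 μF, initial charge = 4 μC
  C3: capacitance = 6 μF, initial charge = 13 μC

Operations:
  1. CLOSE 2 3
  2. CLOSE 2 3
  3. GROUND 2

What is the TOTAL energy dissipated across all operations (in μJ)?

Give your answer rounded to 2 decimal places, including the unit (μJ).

Initial: C1(4μF, Q=2μC, V=0.50V), C2(6μF, Q=4μC, V=0.67V), C3(6μF, Q=13μC, V=2.17V)
Op 1: CLOSE 2-3: Q_total=17.00, C_total=12.00, V=1.42; Q2=8.50, Q3=8.50; dissipated=3.375
Op 2: CLOSE 2-3: Q_total=17.00, C_total=12.00, V=1.42; Q2=8.50, Q3=8.50; dissipated=0.000
Op 3: GROUND 2: Q2=0; energy lost=6.021
Total dissipated: 9.396 μJ

Answer: 9.40 μJ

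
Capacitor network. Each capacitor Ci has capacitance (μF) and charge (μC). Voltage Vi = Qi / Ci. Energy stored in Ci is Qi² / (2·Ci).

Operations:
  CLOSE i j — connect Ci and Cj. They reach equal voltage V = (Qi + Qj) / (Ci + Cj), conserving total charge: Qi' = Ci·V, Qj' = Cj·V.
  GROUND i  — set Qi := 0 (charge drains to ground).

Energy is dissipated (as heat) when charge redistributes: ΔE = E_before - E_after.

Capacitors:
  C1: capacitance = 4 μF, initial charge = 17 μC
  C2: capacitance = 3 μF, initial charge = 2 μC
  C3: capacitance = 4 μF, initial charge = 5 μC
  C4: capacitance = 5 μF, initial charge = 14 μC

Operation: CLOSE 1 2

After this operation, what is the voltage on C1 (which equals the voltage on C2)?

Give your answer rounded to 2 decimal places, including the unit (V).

Initial: C1(4μF, Q=17μC, V=4.25V), C2(3μF, Q=2μC, V=0.67V), C3(4μF, Q=5μC, V=1.25V), C4(5μF, Q=14μC, V=2.80V)
Op 1: CLOSE 1-2: Q_total=19.00, C_total=7.00, V=2.71; Q1=10.86, Q2=8.14; dissipated=11.006

Answer: 2.71 V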